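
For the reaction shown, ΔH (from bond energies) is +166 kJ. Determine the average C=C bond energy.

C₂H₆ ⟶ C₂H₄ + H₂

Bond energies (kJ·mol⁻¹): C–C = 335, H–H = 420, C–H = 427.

Let D be the C=C bond energy.
Σ(broken) = 1×335 + 6×427 = 2897
Σ(formed) = 4×427 + 1×D + 1×420 = 2128 + D
ΔH = Σ(broken) − Σ(formed) = (2897) − (2128 + D) = +769 − D
Setting this equal to +166 kJ gives D = 603 kJ/mol.

D(C=C) ≈ 603 kJ/mol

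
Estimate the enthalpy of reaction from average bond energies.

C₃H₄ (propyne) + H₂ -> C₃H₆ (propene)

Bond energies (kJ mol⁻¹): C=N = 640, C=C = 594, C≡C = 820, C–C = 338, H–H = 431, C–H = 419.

Bonds broken (reactants):
  C≡C: 1 × 820 = 820
  C–C: 1 × 338 = 338
  C–H: 4 × 419 = 1676
  H–H: 1 × 431 = 431
  Σ(broken) = 3265 kJ
Bonds formed (products):
  C–C: 1 × 338 = 338
  C–H: 6 × 419 = 2514
  C=C: 1 × 594 = 594
  Σ(formed) = 3446 kJ
ΔH = Σ(broken) − Σ(formed) = 3265 − 3446 = −181 kJ

ΔH ≈ −181 kJ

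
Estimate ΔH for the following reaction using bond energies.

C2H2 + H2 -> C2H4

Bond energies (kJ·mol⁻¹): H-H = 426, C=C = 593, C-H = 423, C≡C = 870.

Bonds broken (reactants):
  C≡C: 1 × 870 = 870
  C-H: 2 × 423 = 846
  H-H: 1 × 426 = 426
  Σ(broken) = 2142 kJ
Bonds formed (products):
  C-H: 4 × 423 = 1692
  C=C: 1 × 593 = 593
  Σ(formed) = 2285 kJ
ΔH = Σ(broken) − Σ(formed) = 2142 − 2285 = −143 kJ

ΔH ≈ −143 kJ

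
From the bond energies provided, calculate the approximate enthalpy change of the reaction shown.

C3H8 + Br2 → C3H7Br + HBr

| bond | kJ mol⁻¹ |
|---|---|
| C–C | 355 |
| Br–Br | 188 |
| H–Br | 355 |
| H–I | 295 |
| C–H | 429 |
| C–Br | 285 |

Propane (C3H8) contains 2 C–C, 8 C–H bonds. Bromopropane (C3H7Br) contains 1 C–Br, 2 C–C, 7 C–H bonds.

ΔH ≈ −23 kJ

Bonds broken (reactants):
  Br–Br: 1 × 188 = 188
  C–C: 2 × 355 = 710
  C–H: 8 × 429 = 3432
  Σ(broken) = 4330 kJ
Bonds formed (products):
  C–Br: 1 × 285 = 285
  C–C: 2 × 355 = 710
  C–H: 7 × 429 = 3003
  H–Br: 1 × 355 = 355
  Σ(formed) = 4353 kJ
ΔH = Σ(broken) − Σ(formed) = 4330 − 4353 = −23 kJ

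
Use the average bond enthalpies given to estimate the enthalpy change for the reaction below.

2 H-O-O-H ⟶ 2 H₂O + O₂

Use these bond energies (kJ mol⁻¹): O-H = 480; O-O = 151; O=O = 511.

Bonds broken (reactants):
  O-H: 4 × 480 = 1920
  O-O: 2 × 151 = 302
  Σ(broken) = 2222 kJ
Bonds formed (products):
  O-H: 4 × 480 = 1920
  O=O: 1 × 511 = 511
  Σ(formed) = 2431 kJ
ΔH = Σ(broken) − Σ(formed) = 2222 − 2431 = −209 kJ

ΔH ≈ −209 kJ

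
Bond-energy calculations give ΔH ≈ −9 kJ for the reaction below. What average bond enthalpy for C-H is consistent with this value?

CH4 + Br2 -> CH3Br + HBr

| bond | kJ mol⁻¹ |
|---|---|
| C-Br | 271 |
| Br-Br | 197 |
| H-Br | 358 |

D(C-H) ≈ 423 kJ/mol

Let D be the C-H bond energy.
Σ(broken) = 1×197 + 4×D = 197 + 4D
Σ(formed) = 1×271 + 3×D + 1×358 = 629 + 3D
ΔH = Σ(broken) − Σ(formed) = (197 + 4D) − (629 + 3D) = −432 + D
Setting this equal to −9 kJ gives D = 423 kJ/mol.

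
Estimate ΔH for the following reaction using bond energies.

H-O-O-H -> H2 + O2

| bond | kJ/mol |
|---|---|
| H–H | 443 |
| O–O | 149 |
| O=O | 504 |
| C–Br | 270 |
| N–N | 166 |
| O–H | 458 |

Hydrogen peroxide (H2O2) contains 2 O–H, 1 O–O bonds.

Bonds broken (reactants):
  O–H: 2 × 458 = 916
  O–O: 1 × 149 = 149
  Σ(broken) = 1065 kJ
Bonds formed (products):
  H–H: 1 × 443 = 443
  O=O: 1 × 504 = 504
  Σ(formed) = 947 kJ
ΔH = Σ(broken) − Σ(formed) = 1065 − 947 = +118 kJ

ΔH ≈ +118 kJ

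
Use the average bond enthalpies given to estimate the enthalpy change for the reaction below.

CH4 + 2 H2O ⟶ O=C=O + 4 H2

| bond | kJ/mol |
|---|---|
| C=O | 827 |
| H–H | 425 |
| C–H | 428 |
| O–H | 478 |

ΔH ≈ +270 kJ

Bonds broken (reactants):
  C–H: 4 × 428 = 1712
  O–H: 4 × 478 = 1912
  Σ(broken) = 3624 kJ
Bonds formed (products):
  C=O: 2 × 827 = 1654
  H–H: 4 × 425 = 1700
  Σ(formed) = 3354 kJ
ΔH = Σ(broken) − Σ(formed) = 3624 − 3354 = +270 kJ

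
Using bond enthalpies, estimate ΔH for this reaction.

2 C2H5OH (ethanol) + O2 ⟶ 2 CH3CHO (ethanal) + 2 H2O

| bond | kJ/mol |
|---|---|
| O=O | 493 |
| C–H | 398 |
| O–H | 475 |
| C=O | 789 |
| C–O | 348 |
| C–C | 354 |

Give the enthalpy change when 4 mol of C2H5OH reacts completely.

Bonds broken (reactants):
  C–C: 2 × 354 = 708
  C–H: 10 × 398 = 3980
  C–O: 2 × 348 = 696
  O–H: 2 × 475 = 950
  O=O: 1 × 493 = 493
  Σ(broken) = 6827 kJ
Bonds formed (products):
  C–C: 2 × 354 = 708
  C–H: 8 × 398 = 3184
  C=O: 2 × 789 = 1578
  O–H: 4 × 475 = 1900
  Σ(formed) = 7370 kJ
ΔH = Σ(broken) − Σ(formed) = 6827 − 7370 = −543 kJ
For 2× the reaction as written: 2 × (−543) = −1086 kJ

ΔH = −1086 kJ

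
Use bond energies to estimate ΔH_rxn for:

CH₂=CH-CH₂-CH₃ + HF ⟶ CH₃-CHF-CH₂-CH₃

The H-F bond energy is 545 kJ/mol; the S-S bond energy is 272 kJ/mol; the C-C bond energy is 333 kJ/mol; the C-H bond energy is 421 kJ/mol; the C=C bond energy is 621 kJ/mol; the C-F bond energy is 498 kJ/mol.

ΔH ≈ −86 kJ

Bonds broken (reactants):
  C-C: 2 × 333 = 666
  C-H: 8 × 421 = 3368
  C=C: 1 × 621 = 621
  H-F: 1 × 545 = 545
  Σ(broken) = 5200 kJ
Bonds formed (products):
  C-C: 3 × 333 = 999
  C-F: 1 × 498 = 498
  C-H: 9 × 421 = 3789
  Σ(formed) = 5286 kJ
ΔH = Σ(broken) − Σ(formed) = 5200 − 5286 = −86 kJ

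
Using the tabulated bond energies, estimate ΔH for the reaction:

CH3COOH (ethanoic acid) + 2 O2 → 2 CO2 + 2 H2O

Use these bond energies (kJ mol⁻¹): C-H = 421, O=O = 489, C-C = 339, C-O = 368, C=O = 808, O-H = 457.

ΔH ≈ −847 kJ

Bonds broken (reactants):
  C-C: 1 × 339 = 339
  C-H: 3 × 421 = 1263
  C-O: 1 × 368 = 368
  C=O: 1 × 808 = 808
  O-H: 1 × 457 = 457
  O=O: 2 × 489 = 978
  Σ(broken) = 4213 kJ
Bonds formed (products):
  C=O: 4 × 808 = 3232
  O-H: 4 × 457 = 1828
  Σ(formed) = 5060 kJ
ΔH = Σ(broken) − Σ(formed) = 4213 − 5060 = −847 kJ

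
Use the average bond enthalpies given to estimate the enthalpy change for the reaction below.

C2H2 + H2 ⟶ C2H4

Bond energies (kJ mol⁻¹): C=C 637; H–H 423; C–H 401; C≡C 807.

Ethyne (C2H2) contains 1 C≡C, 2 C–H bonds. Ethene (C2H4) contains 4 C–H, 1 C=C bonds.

Bonds broken (reactants):
  C≡C: 1 × 807 = 807
  C–H: 2 × 401 = 802
  H–H: 1 × 423 = 423
  Σ(broken) = 2032 kJ
Bonds formed (products):
  C–H: 4 × 401 = 1604
  C=C: 1 × 637 = 637
  Σ(formed) = 2241 kJ
ΔH = Σ(broken) − Σ(formed) = 2032 − 2241 = −209 kJ

ΔH ≈ −209 kJ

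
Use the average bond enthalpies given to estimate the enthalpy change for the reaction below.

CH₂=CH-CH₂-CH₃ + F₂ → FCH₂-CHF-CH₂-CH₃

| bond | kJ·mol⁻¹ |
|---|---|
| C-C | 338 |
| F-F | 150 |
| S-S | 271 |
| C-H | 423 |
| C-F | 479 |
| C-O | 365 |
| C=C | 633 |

ΔH ≈ −513 kJ

Bonds broken (reactants):
  C-C: 2 × 338 = 676
  C-H: 8 × 423 = 3384
  C=C: 1 × 633 = 633
  F-F: 1 × 150 = 150
  Σ(broken) = 4843 kJ
Bonds formed (products):
  C-C: 3 × 338 = 1014
  C-F: 2 × 479 = 958
  C-H: 8 × 423 = 3384
  Σ(formed) = 5356 kJ
ΔH = Σ(broken) − Σ(formed) = 4843 − 5356 = −513 kJ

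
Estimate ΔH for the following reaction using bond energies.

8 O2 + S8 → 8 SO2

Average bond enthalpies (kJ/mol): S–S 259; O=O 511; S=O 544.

Bonds broken (reactants):
  O=O: 8 × 511 = 4088
  S–S: 8 × 259 = 2072
  Σ(broken) = 6160 kJ
Bonds formed (products):
  S=O: 16 × 544 = 8704
  Σ(formed) = 8704 kJ
ΔH = Σ(broken) − Σ(formed) = 6160 − 8704 = −2544 kJ

ΔH ≈ −2544 kJ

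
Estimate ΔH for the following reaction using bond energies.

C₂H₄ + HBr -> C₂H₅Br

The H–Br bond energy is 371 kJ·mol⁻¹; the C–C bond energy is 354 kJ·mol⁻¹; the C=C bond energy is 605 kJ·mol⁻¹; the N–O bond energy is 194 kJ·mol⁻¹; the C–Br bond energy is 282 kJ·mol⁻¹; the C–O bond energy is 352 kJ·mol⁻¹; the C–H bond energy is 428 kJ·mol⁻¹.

ΔH ≈ −88 kJ

Bonds broken (reactants):
  C–H: 4 × 428 = 1712
  C=C: 1 × 605 = 605
  H–Br: 1 × 371 = 371
  Σ(broken) = 2688 kJ
Bonds formed (products):
  C–Br: 1 × 282 = 282
  C–C: 1 × 354 = 354
  C–H: 5 × 428 = 2140
  Σ(formed) = 2776 kJ
ΔH = Σ(broken) − Σ(formed) = 2688 − 2776 = −88 kJ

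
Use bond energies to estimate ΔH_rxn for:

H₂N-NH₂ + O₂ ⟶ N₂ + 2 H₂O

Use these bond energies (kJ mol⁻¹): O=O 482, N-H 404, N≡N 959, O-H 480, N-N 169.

ΔH ≈ −612 kJ

Bonds broken (reactants):
  N-H: 4 × 404 = 1616
  N-N: 1 × 169 = 169
  O=O: 1 × 482 = 482
  Σ(broken) = 2267 kJ
Bonds formed (products):
  N≡N: 1 × 959 = 959
  O-H: 4 × 480 = 1920
  Σ(formed) = 2879 kJ
ΔH = Σ(broken) − Σ(formed) = 2267 − 2879 = −612 kJ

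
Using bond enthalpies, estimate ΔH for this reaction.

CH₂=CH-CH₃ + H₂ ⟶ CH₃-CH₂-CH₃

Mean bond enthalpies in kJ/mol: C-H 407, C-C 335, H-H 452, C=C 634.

ΔH ≈ −63 kJ

Bonds broken (reactants):
  C-C: 1 × 335 = 335
  C-H: 6 × 407 = 2442
  C=C: 1 × 634 = 634
  H-H: 1 × 452 = 452
  Σ(broken) = 3863 kJ
Bonds formed (products):
  C-C: 2 × 335 = 670
  C-H: 8 × 407 = 3256
  Σ(formed) = 3926 kJ
ΔH = Σ(broken) − Σ(formed) = 3863 − 3926 = −63 kJ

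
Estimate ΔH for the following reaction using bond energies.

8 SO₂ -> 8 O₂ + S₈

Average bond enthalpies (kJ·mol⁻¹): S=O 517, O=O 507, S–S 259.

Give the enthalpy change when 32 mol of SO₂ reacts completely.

Bonds broken (reactants):
  S=O: 16 × 517 = 8272
  Σ(broken) = 8272 kJ
Bonds formed (products):
  O=O: 8 × 507 = 4056
  S–S: 8 × 259 = 2072
  Σ(formed) = 6128 kJ
ΔH = Σ(broken) − Σ(formed) = 8272 − 6128 = +2144 kJ
For 4× the reaction as written: 4 × (+2144) = +8576 kJ

ΔH = +8576 kJ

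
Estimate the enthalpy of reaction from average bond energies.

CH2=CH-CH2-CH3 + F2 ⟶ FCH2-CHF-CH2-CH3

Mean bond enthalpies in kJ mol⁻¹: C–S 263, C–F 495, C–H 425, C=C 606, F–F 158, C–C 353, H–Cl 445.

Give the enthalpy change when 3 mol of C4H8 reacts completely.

ΔH = −1737 kJ

Bonds broken (reactants):
  C–C: 2 × 353 = 706
  C–H: 8 × 425 = 3400
  C=C: 1 × 606 = 606
  F–F: 1 × 158 = 158
  Σ(broken) = 4870 kJ
Bonds formed (products):
  C–C: 3 × 353 = 1059
  C–F: 2 × 495 = 990
  C–H: 8 × 425 = 3400
  Σ(formed) = 5449 kJ
ΔH = Σ(broken) − Σ(formed) = 4870 − 5449 = −579 kJ
For 3× the reaction as written: 3 × (−579) = −1737 kJ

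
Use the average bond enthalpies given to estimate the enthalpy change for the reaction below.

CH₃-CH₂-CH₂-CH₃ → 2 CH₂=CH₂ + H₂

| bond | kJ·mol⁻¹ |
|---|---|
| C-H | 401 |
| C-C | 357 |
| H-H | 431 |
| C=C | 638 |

ΔH ≈ +166 kJ

Bonds broken (reactants):
  C-C: 3 × 357 = 1071
  C-H: 10 × 401 = 4010
  Σ(broken) = 5081 kJ
Bonds formed (products):
  C-H: 8 × 401 = 3208
  C=C: 2 × 638 = 1276
  H-H: 1 × 431 = 431
  Σ(formed) = 4915 kJ
ΔH = Σ(broken) − Σ(formed) = 5081 − 4915 = +166 kJ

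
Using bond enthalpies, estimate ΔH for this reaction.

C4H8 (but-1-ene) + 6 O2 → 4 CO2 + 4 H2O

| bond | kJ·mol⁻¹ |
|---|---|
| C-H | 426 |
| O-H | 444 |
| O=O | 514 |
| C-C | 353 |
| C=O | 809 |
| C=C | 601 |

Bonds broken (reactants):
  C-C: 2 × 353 = 706
  C-H: 8 × 426 = 3408
  C=C: 1 × 601 = 601
  O=O: 6 × 514 = 3084
  Σ(broken) = 7799 kJ
Bonds formed (products):
  C=O: 8 × 809 = 6472
  O-H: 8 × 444 = 3552
  Σ(formed) = 10024 kJ
ΔH = Σ(broken) − Σ(formed) = 7799 − 10024 = −2225 kJ

ΔH ≈ −2225 kJ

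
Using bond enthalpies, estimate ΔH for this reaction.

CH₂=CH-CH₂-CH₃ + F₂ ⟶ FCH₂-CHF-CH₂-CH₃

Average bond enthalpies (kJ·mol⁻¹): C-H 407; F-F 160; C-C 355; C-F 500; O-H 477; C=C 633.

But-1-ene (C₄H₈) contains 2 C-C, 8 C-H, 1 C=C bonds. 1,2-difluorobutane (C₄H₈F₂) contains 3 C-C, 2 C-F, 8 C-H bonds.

ΔH ≈ −562 kJ

Bonds broken (reactants):
  C-C: 2 × 355 = 710
  C-H: 8 × 407 = 3256
  C=C: 1 × 633 = 633
  F-F: 1 × 160 = 160
  Σ(broken) = 4759 kJ
Bonds formed (products):
  C-C: 3 × 355 = 1065
  C-F: 2 × 500 = 1000
  C-H: 8 × 407 = 3256
  Σ(formed) = 5321 kJ
ΔH = Σ(broken) − Σ(formed) = 4759 − 5321 = −562 kJ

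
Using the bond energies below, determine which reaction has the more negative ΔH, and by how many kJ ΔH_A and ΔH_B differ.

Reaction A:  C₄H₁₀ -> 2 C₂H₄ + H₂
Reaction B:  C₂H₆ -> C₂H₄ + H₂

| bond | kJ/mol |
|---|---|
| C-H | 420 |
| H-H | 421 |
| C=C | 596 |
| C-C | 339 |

Reaction B, by 82 kJ

Reaction A:
  Bonds broken (reactants):
    C-C: 3 × 339 = 1017
    C-H: 10 × 420 = 4200
    Σ(broken) = 5217 kJ
  Bonds formed (products):
    C-H: 8 × 420 = 3360
    C=C: 2 × 596 = 1192
    H-H: 1 × 421 = 421
    Σ(formed) = 4973 kJ
  ΔH_A = 5217 − 4973 = +244 kJ
Reaction B:
  Bonds broken (reactants):
    C-C: 1 × 339 = 339
    C-H: 6 × 420 = 2520
    Σ(broken) = 2859 kJ
  Bonds formed (products):
    C-H: 4 × 420 = 1680
    C=C: 1 × 596 = 596
    H-H: 1 × 421 = 421
    Σ(formed) = 2697 kJ
  ΔH_B = 2859 − 2697 = +162 kJ
ΔH_A − ΔH_B = +82 kJ, so reaction B has the more negative ΔH; |ΔH_A − ΔH_B| = 82 kJ.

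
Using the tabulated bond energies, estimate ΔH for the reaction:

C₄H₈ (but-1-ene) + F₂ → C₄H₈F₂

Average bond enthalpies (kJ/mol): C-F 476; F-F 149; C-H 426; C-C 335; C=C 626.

Bonds broken (reactants):
  C-C: 2 × 335 = 670
  C-H: 8 × 426 = 3408
  C=C: 1 × 626 = 626
  F-F: 1 × 149 = 149
  Σ(broken) = 4853 kJ
Bonds formed (products):
  C-C: 3 × 335 = 1005
  C-F: 2 × 476 = 952
  C-H: 8 × 426 = 3408
  Σ(formed) = 5365 kJ
ΔH = Σ(broken) − Σ(formed) = 4853 − 5365 = −512 kJ

ΔH ≈ −512 kJ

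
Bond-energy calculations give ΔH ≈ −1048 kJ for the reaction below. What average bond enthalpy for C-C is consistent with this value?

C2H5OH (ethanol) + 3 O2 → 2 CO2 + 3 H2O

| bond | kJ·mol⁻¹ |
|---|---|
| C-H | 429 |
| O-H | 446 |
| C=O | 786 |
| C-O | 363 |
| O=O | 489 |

Let D be the C-C bond energy.
Σ(broken) = 1×D + 5×429 + 1×363 + 1×446 + 3×489 = 4421 + D
Σ(formed) = 4×786 + 6×446 = 5820
ΔH = Σ(broken) − Σ(formed) = (4421 + D) − (5820) = −1399 + D
Setting this equal to −1048 kJ gives D = 351 kJ/mol.

D(C-C) ≈ 351 kJ/mol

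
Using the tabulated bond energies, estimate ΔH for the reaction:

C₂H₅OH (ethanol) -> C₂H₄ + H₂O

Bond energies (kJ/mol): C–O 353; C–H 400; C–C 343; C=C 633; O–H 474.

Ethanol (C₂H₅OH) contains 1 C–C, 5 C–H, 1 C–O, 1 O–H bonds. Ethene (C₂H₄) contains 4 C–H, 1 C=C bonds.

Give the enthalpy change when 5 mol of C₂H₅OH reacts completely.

ΔH = −55 kJ

Bonds broken (reactants):
  C–C: 1 × 343 = 343
  C–H: 5 × 400 = 2000
  C–O: 1 × 353 = 353
  O–H: 1 × 474 = 474
  Σ(broken) = 3170 kJ
Bonds formed (products):
  C–H: 4 × 400 = 1600
  C=C: 1 × 633 = 633
  O–H: 2 × 474 = 948
  Σ(formed) = 3181 kJ
ΔH = Σ(broken) − Σ(formed) = 3170 − 3181 = −11 kJ
For 5× the reaction as written: 5 × (−11) = −55 kJ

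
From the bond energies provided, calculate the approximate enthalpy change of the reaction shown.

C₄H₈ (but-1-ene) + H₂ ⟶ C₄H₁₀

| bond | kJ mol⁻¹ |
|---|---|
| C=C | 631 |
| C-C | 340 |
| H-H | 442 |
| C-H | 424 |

ΔH ≈ −115 kJ

Bonds broken (reactants):
  C-C: 2 × 340 = 680
  C-H: 8 × 424 = 3392
  C=C: 1 × 631 = 631
  H-H: 1 × 442 = 442
  Σ(broken) = 5145 kJ
Bonds formed (products):
  C-C: 3 × 340 = 1020
  C-H: 10 × 424 = 4240
  Σ(formed) = 5260 kJ
ΔH = Σ(broken) − Σ(formed) = 5145 − 5260 = −115 kJ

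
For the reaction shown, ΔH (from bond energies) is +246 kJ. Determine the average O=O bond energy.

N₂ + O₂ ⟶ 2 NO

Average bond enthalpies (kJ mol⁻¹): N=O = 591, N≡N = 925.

D(O=O) ≈ 503 kJ/mol

Let D be the O=O bond energy.
Σ(broken) = 1×925 + 1×D = 925 + D
Σ(formed) = 2×591 = 1182
ΔH = Σ(broken) − Σ(formed) = (925 + D) − (1182) = −257 + D
Setting this equal to +246 kJ gives D = 503 kJ/mol.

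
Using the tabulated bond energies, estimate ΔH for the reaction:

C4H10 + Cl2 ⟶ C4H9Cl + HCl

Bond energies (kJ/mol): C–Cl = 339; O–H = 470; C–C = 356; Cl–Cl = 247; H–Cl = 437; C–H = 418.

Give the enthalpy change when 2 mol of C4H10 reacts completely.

ΔH = −222 kJ

Bonds broken (reactants):
  C–C: 3 × 356 = 1068
  C–H: 10 × 418 = 4180
  Cl–Cl: 1 × 247 = 247
  Σ(broken) = 5495 kJ
Bonds formed (products):
  C–C: 3 × 356 = 1068
  C–Cl: 1 × 339 = 339
  C–H: 9 × 418 = 3762
  H–Cl: 1 × 437 = 437
  Σ(formed) = 5606 kJ
ΔH = Σ(broken) − Σ(formed) = 5495 − 5606 = −111 kJ
For 2× the reaction as written: 2 × (−111) = −222 kJ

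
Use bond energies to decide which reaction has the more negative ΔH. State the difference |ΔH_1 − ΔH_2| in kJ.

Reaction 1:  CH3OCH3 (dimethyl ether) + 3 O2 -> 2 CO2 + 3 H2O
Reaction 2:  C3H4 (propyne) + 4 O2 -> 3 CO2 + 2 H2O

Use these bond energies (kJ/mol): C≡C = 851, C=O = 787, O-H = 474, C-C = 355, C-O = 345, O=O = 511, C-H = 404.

Reaction 2, by 407 kJ

Reaction 1:
  Bonds broken (reactants):
    C-H: 6 × 404 = 2424
    C-O: 2 × 345 = 690
    O=O: 3 × 511 = 1533
    Σ(broken) = 4647 kJ
  Bonds formed (products):
    C=O: 4 × 787 = 3148
    O-H: 6 × 474 = 2844
    Σ(formed) = 5992 kJ
  ΔH_1 = 4647 − 5992 = −1345 kJ
Reaction 2:
  Bonds broken (reactants):
    C≡C: 1 × 851 = 851
    C-C: 1 × 355 = 355
    C-H: 4 × 404 = 1616
    O=O: 4 × 511 = 2044
    Σ(broken) = 4866 kJ
  Bonds formed (products):
    C=O: 6 × 787 = 4722
    O-H: 4 × 474 = 1896
    Σ(formed) = 6618 kJ
  ΔH_2 = 4866 − 6618 = −1752 kJ
ΔH_1 − ΔH_2 = +407 kJ, so reaction 2 has the more negative ΔH; |ΔH_1 − ΔH_2| = 407 kJ.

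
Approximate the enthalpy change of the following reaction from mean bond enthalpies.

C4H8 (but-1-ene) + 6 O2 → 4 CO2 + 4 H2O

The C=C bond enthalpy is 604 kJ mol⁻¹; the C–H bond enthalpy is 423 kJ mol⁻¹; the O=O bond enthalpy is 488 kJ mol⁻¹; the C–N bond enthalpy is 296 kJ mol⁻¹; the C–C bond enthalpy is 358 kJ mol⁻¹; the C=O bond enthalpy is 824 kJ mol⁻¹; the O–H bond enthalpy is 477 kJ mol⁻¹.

ΔH ≈ −2776 kJ

Bonds broken (reactants):
  C–C: 2 × 358 = 716
  C–H: 8 × 423 = 3384
  C=C: 1 × 604 = 604
  O=O: 6 × 488 = 2928
  Σ(broken) = 7632 kJ
Bonds formed (products):
  C=O: 8 × 824 = 6592
  O–H: 8 × 477 = 3816
  Σ(formed) = 10408 kJ
ΔH = Σ(broken) − Σ(formed) = 7632 − 10408 = −2776 kJ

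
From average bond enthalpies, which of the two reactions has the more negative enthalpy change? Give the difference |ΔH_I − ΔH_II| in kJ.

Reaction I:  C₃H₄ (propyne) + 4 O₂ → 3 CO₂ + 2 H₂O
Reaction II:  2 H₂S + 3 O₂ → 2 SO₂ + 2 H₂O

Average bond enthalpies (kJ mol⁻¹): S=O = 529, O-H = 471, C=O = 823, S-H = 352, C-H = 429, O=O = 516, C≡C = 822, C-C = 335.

Reaction I:
  Bonds broken (reactants):
    C≡C: 1 × 822 = 822
    C-C: 1 × 335 = 335
    C-H: 4 × 429 = 1716
    O=O: 4 × 516 = 2064
    Σ(broken) = 4937 kJ
  Bonds formed (products):
    C=O: 6 × 823 = 4938
    O-H: 4 × 471 = 1884
    Σ(formed) = 6822 kJ
  ΔH_I = 4937 − 6822 = −1885 kJ
Reaction II:
  Bonds broken (reactants):
    O=O: 3 × 516 = 1548
    S-H: 4 × 352 = 1408
    Σ(broken) = 2956 kJ
  Bonds formed (products):
    O-H: 4 × 471 = 1884
    S=O: 4 × 529 = 2116
    Σ(formed) = 4000 kJ
  ΔH_II = 2956 − 4000 = −1044 kJ
ΔH_I − ΔH_II = −841 kJ, so reaction I has the more negative ΔH; |ΔH_I − ΔH_II| = 841 kJ.

Reaction I, by 841 kJ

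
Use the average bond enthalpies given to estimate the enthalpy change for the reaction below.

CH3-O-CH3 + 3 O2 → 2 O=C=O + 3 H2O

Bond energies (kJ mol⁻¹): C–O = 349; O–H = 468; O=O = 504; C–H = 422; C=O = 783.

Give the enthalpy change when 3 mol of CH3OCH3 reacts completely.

Bonds broken (reactants):
  C–H: 6 × 422 = 2532
  C–O: 2 × 349 = 698
  O=O: 3 × 504 = 1512
  Σ(broken) = 4742 kJ
Bonds formed (products):
  C=O: 4 × 783 = 3132
  O–H: 6 × 468 = 2808
  Σ(formed) = 5940 kJ
ΔH = Σ(broken) − Σ(formed) = 4742 − 5940 = −1198 kJ
For 3× the reaction as written: 3 × (−1198) = −3594 kJ

ΔH = −3594 kJ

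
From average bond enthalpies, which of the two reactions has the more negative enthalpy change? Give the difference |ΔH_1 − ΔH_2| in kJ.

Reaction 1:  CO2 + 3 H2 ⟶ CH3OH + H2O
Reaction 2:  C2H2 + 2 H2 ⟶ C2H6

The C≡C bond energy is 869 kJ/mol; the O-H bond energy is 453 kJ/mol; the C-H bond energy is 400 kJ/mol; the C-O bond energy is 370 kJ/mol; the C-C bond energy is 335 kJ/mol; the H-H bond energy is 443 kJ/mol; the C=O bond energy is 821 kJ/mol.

Reaction 1:
  Bonds broken (reactants):
    C=O: 2 × 821 = 1642
    H-H: 3 × 443 = 1329
    Σ(broken) = 2971 kJ
  Bonds formed (products):
    C-H: 3 × 400 = 1200
    C-O: 1 × 370 = 370
    O-H: 3 × 453 = 1359
    Σ(formed) = 2929 kJ
  ΔH_1 = 2971 − 2929 = +42 kJ
Reaction 2:
  Bonds broken (reactants):
    C≡C: 1 × 869 = 869
    C-H: 2 × 400 = 800
    H-H: 2 × 443 = 886
    Σ(broken) = 2555 kJ
  Bonds formed (products):
    C-C: 1 × 335 = 335
    C-H: 6 × 400 = 2400
    Σ(formed) = 2735 kJ
  ΔH_2 = 2555 − 2735 = −180 kJ
ΔH_1 − ΔH_2 = +222 kJ, so reaction 2 has the more negative ΔH; |ΔH_1 − ΔH_2| = 222 kJ.

Reaction 2, by 222 kJ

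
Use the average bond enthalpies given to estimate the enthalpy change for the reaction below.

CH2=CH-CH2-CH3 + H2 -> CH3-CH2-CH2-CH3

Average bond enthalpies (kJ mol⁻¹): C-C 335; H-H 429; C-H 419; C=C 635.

Bonds broken (reactants):
  C-C: 2 × 335 = 670
  C-H: 8 × 419 = 3352
  C=C: 1 × 635 = 635
  H-H: 1 × 429 = 429
  Σ(broken) = 5086 kJ
Bonds formed (products):
  C-C: 3 × 335 = 1005
  C-H: 10 × 419 = 4190
  Σ(formed) = 5195 kJ
ΔH = Σ(broken) − Σ(formed) = 5086 − 5195 = −109 kJ

ΔH ≈ −109 kJ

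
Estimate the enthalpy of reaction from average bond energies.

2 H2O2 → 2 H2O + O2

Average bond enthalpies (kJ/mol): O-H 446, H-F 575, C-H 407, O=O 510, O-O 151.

Bonds broken (reactants):
  O-H: 4 × 446 = 1784
  O-O: 2 × 151 = 302
  Σ(broken) = 2086 kJ
Bonds formed (products):
  O-H: 4 × 446 = 1784
  O=O: 1 × 510 = 510
  Σ(formed) = 2294 kJ
ΔH = Σ(broken) − Σ(formed) = 2086 − 2294 = −208 kJ

ΔH ≈ −208 kJ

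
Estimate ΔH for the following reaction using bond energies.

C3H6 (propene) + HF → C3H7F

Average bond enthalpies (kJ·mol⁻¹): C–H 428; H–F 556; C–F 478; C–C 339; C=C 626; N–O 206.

ΔH ≈ −63 kJ

Bonds broken (reactants):
  C–C: 1 × 339 = 339
  C–H: 6 × 428 = 2568
  C=C: 1 × 626 = 626
  H–F: 1 × 556 = 556
  Σ(broken) = 4089 kJ
Bonds formed (products):
  C–C: 2 × 339 = 678
  C–F: 1 × 478 = 478
  C–H: 7 × 428 = 2996
  Σ(formed) = 4152 kJ
ΔH = Σ(broken) − Σ(formed) = 4089 − 4152 = −63 kJ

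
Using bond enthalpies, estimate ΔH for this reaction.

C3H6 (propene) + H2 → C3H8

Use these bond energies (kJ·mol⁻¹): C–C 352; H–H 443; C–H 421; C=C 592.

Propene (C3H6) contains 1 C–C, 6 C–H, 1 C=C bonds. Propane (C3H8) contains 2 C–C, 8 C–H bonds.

Bonds broken (reactants):
  C–C: 1 × 352 = 352
  C–H: 6 × 421 = 2526
  C=C: 1 × 592 = 592
  H–H: 1 × 443 = 443
  Σ(broken) = 3913 kJ
Bonds formed (products):
  C–C: 2 × 352 = 704
  C–H: 8 × 421 = 3368
  Σ(formed) = 4072 kJ
ΔH = Σ(broken) − Σ(formed) = 3913 − 4072 = −159 kJ

ΔH ≈ −159 kJ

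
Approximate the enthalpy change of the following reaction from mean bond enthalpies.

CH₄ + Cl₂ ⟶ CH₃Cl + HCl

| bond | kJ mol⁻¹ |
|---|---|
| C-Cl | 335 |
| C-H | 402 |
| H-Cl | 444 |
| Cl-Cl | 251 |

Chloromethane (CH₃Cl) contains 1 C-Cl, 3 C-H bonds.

Bonds broken (reactants):
  C-H: 4 × 402 = 1608
  Cl-Cl: 1 × 251 = 251
  Σ(broken) = 1859 kJ
Bonds formed (products):
  C-Cl: 1 × 335 = 335
  C-H: 3 × 402 = 1206
  H-Cl: 1 × 444 = 444
  Σ(formed) = 1985 kJ
ΔH = Σ(broken) − Σ(formed) = 1859 − 1985 = −126 kJ

ΔH ≈ −126 kJ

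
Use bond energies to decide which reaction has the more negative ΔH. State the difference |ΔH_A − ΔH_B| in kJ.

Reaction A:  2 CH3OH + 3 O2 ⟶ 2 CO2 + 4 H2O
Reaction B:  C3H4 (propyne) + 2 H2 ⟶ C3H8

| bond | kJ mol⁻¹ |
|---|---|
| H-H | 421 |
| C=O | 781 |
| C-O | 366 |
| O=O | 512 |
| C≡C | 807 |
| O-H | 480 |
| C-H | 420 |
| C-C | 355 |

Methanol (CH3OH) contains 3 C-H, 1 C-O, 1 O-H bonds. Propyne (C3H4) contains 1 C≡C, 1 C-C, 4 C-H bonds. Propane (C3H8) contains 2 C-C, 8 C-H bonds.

Reaction A, by 830 kJ

Reaction A:
  Bonds broken (reactants):
    C-H: 6 × 420 = 2520
    C-O: 2 × 366 = 732
    O-H: 2 × 480 = 960
    O=O: 3 × 512 = 1536
    Σ(broken) = 5748 kJ
  Bonds formed (products):
    C=O: 4 × 781 = 3124
    O-H: 8 × 480 = 3840
    Σ(formed) = 6964 kJ
  ΔH_A = 5748 − 6964 = −1216 kJ
Reaction B:
  Bonds broken (reactants):
    C≡C: 1 × 807 = 807
    C-C: 1 × 355 = 355
    C-H: 4 × 420 = 1680
    H-H: 2 × 421 = 842
    Σ(broken) = 3684 kJ
  Bonds formed (products):
    C-C: 2 × 355 = 710
    C-H: 8 × 420 = 3360
    Σ(formed) = 4070 kJ
  ΔH_B = 3684 − 4070 = −386 kJ
ΔH_A − ΔH_B = −830 kJ, so reaction A has the more negative ΔH; |ΔH_A − ΔH_B| = 830 kJ.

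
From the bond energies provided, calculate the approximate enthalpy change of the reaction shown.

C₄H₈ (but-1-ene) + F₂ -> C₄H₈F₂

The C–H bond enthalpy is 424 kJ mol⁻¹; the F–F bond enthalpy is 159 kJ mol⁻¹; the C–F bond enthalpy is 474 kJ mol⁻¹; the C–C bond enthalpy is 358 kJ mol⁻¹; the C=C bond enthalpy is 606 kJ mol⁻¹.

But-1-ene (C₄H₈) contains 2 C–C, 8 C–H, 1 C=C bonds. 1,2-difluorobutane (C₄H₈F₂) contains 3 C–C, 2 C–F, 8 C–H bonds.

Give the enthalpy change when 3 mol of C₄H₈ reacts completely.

Bonds broken (reactants):
  C–C: 2 × 358 = 716
  C–H: 8 × 424 = 3392
  C=C: 1 × 606 = 606
  F–F: 1 × 159 = 159
  Σ(broken) = 4873 kJ
Bonds formed (products):
  C–C: 3 × 358 = 1074
  C–F: 2 × 474 = 948
  C–H: 8 × 424 = 3392
  Σ(formed) = 5414 kJ
ΔH = Σ(broken) − Σ(formed) = 4873 − 5414 = −541 kJ
For 3× the reaction as written: 3 × (−541) = −1623 kJ

ΔH = −1623 kJ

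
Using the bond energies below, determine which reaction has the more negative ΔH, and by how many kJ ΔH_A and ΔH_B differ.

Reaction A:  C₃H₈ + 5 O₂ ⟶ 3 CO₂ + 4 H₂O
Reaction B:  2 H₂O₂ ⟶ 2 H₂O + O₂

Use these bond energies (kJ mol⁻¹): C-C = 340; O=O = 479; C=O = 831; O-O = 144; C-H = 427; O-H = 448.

Reaction A:
  Bonds broken (reactants):
    C-C: 2 × 340 = 680
    C-H: 8 × 427 = 3416
    O=O: 5 × 479 = 2395
    Σ(broken) = 6491 kJ
  Bonds formed (products):
    C=O: 6 × 831 = 4986
    O-H: 8 × 448 = 3584
    Σ(formed) = 8570 kJ
  ΔH_A = 6491 − 8570 = −2079 kJ
Reaction B:
  Bonds broken (reactants):
    O-H: 4 × 448 = 1792
    O-O: 2 × 144 = 288
    Σ(broken) = 2080 kJ
  Bonds formed (products):
    O-H: 4 × 448 = 1792
    O=O: 1 × 479 = 479
    Σ(formed) = 2271 kJ
  ΔH_B = 2080 − 2271 = −191 kJ
ΔH_A − ΔH_B = −1888 kJ, so reaction A has the more negative ΔH; |ΔH_A − ΔH_B| = 1888 kJ.

Reaction A, by 1888 kJ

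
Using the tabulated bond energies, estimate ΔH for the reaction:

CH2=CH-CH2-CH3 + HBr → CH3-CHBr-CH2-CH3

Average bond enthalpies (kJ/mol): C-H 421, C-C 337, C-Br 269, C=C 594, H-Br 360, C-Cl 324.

ΔH ≈ −73 kJ

Bonds broken (reactants):
  C-C: 2 × 337 = 674
  C-H: 8 × 421 = 3368
  C=C: 1 × 594 = 594
  H-Br: 1 × 360 = 360
  Σ(broken) = 4996 kJ
Bonds formed (products):
  C-Br: 1 × 269 = 269
  C-C: 3 × 337 = 1011
  C-H: 9 × 421 = 3789
  Σ(formed) = 5069 kJ
ΔH = Σ(broken) − Σ(formed) = 4996 − 5069 = −73 kJ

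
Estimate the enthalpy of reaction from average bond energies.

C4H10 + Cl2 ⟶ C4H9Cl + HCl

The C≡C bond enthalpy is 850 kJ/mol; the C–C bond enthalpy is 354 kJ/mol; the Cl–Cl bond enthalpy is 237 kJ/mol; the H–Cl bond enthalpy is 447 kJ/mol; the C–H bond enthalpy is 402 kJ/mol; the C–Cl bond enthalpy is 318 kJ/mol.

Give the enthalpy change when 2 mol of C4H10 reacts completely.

ΔH = −252 kJ

Bonds broken (reactants):
  C–C: 3 × 354 = 1062
  C–H: 10 × 402 = 4020
  Cl–Cl: 1 × 237 = 237
  Σ(broken) = 5319 kJ
Bonds formed (products):
  C–C: 3 × 354 = 1062
  C–Cl: 1 × 318 = 318
  C–H: 9 × 402 = 3618
  H–Cl: 1 × 447 = 447
  Σ(formed) = 5445 kJ
ΔH = Σ(broken) − Σ(formed) = 5319 − 5445 = −126 kJ
For 2× the reaction as written: 2 × (−126) = −252 kJ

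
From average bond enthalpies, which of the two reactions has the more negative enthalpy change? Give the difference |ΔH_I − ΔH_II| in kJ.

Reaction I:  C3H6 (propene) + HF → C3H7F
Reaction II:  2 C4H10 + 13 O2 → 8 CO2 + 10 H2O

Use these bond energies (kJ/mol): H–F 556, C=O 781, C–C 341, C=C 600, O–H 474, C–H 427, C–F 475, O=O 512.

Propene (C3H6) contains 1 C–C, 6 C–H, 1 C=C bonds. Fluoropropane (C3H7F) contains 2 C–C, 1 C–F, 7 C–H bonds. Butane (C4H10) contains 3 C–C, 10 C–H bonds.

Reaction II, by 4647 kJ

Reaction I:
  Bonds broken (reactants):
    C–C: 1 × 341 = 341
    C–H: 6 × 427 = 2562
    C=C: 1 × 600 = 600
    H–F: 1 × 556 = 556
    Σ(broken) = 4059 kJ
  Bonds formed (products):
    C–C: 2 × 341 = 682
    C–F: 1 × 475 = 475
    C–H: 7 × 427 = 2989
    Σ(formed) = 4146 kJ
  ΔH_I = 4059 − 4146 = −87 kJ
Reaction II:
  Bonds broken (reactants):
    C–C: 6 × 341 = 2046
    C–H: 20 × 427 = 8540
    O=O: 13 × 512 = 6656
    Σ(broken) = 17242 kJ
  Bonds formed (products):
    C=O: 16 × 781 = 12496
    O–H: 20 × 474 = 9480
    Σ(formed) = 21976 kJ
  ΔH_II = 17242 − 21976 = −4734 kJ
ΔH_I − ΔH_II = +4647 kJ, so reaction II has the more negative ΔH; |ΔH_I − ΔH_II| = 4647 kJ.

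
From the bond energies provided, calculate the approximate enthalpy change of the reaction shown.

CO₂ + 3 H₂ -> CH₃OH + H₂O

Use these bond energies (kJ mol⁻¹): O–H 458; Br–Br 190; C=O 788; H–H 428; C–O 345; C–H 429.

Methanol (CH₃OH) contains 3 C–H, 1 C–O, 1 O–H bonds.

Bonds broken (reactants):
  C=O: 2 × 788 = 1576
  H–H: 3 × 428 = 1284
  Σ(broken) = 2860 kJ
Bonds formed (products):
  C–H: 3 × 429 = 1287
  C–O: 1 × 345 = 345
  O–H: 3 × 458 = 1374
  Σ(formed) = 3006 kJ
ΔH = Σ(broken) − Σ(formed) = 2860 − 3006 = −146 kJ

ΔH ≈ −146 kJ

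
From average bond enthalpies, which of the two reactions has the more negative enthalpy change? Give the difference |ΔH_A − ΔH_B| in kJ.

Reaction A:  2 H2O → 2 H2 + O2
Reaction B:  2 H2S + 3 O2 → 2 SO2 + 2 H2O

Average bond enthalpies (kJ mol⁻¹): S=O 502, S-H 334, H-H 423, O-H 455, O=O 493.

Reaction B, by 1494 kJ

Reaction A:
  Bonds broken (reactants):
    O-H: 4 × 455 = 1820
    Σ(broken) = 1820 kJ
  Bonds formed (products):
    H-H: 2 × 423 = 846
    O=O: 1 × 493 = 493
    Σ(formed) = 1339 kJ
  ΔH_A = 1820 − 1339 = +481 kJ
Reaction B:
  Bonds broken (reactants):
    O=O: 3 × 493 = 1479
    S-H: 4 × 334 = 1336
    Σ(broken) = 2815 kJ
  Bonds formed (products):
    O-H: 4 × 455 = 1820
    S=O: 4 × 502 = 2008
    Σ(formed) = 3828 kJ
  ΔH_B = 2815 − 3828 = −1013 kJ
ΔH_A − ΔH_B = +1494 kJ, so reaction B has the more negative ΔH; |ΔH_A − ΔH_B| = 1494 kJ.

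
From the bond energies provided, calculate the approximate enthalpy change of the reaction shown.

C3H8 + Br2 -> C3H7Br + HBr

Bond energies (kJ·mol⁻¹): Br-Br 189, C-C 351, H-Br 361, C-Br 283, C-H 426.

Bonds broken (reactants):
  Br-Br: 1 × 189 = 189
  C-C: 2 × 351 = 702
  C-H: 8 × 426 = 3408
  Σ(broken) = 4299 kJ
Bonds formed (products):
  C-Br: 1 × 283 = 283
  C-C: 2 × 351 = 702
  C-H: 7 × 426 = 2982
  H-Br: 1 × 361 = 361
  Σ(formed) = 4328 kJ
ΔH = Σ(broken) − Σ(formed) = 4299 − 4328 = −29 kJ

ΔH ≈ −29 kJ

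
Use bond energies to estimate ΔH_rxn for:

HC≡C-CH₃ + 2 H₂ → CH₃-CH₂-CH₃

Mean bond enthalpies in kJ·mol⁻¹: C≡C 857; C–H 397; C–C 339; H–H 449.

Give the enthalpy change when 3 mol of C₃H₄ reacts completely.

Bonds broken (reactants):
  C≡C: 1 × 857 = 857
  C–C: 1 × 339 = 339
  C–H: 4 × 397 = 1588
  H–H: 2 × 449 = 898
  Σ(broken) = 3682 kJ
Bonds formed (products):
  C–C: 2 × 339 = 678
  C–H: 8 × 397 = 3176
  Σ(formed) = 3854 kJ
ΔH = Σ(broken) − Σ(formed) = 3682 − 3854 = −172 kJ
For 3× the reaction as written: 3 × (−172) = −516 kJ

ΔH = −516 kJ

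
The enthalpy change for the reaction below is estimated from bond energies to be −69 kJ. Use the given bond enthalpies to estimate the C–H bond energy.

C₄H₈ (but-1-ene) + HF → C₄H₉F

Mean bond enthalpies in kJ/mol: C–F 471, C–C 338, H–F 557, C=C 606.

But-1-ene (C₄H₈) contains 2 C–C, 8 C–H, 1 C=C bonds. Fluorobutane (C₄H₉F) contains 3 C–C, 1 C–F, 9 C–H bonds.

D(C–H) ≈ 423 kJ/mol

Let D be the C–H bond energy.
Σ(broken) = 2×338 + 8×D + 1×606 + 1×557 = 1839 + 8D
Σ(formed) = 3×338 + 1×471 + 9×D = 1485 + 9D
ΔH = Σ(broken) − Σ(formed) = (1839 + 8D) − (1485 + 9D) = +354 − D
Setting this equal to −69 kJ gives D = 423 kJ/mol.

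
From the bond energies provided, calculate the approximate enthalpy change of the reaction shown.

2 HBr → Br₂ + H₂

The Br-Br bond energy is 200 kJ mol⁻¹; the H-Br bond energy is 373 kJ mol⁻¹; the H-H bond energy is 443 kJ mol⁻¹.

ΔH ≈ +103 kJ

Bonds broken (reactants):
  H-Br: 2 × 373 = 746
  Σ(broken) = 746 kJ
Bonds formed (products):
  Br-Br: 1 × 200 = 200
  H-H: 1 × 443 = 443
  Σ(formed) = 643 kJ
ΔH = Σ(broken) − Σ(formed) = 746 − 643 = +103 kJ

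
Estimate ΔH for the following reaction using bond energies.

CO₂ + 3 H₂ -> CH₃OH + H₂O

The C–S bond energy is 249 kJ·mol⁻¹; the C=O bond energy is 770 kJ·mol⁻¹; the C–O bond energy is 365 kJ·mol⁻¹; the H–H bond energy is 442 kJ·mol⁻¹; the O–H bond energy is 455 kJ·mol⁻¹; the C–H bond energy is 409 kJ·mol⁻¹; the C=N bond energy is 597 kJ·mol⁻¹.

Bonds broken (reactants):
  C=O: 2 × 770 = 1540
  H–H: 3 × 442 = 1326
  Σ(broken) = 2866 kJ
Bonds formed (products):
  C–H: 3 × 409 = 1227
  C–O: 1 × 365 = 365
  O–H: 3 × 455 = 1365
  Σ(formed) = 2957 kJ
ΔH = Σ(broken) − Σ(formed) = 2866 − 2957 = −91 kJ

ΔH ≈ −91 kJ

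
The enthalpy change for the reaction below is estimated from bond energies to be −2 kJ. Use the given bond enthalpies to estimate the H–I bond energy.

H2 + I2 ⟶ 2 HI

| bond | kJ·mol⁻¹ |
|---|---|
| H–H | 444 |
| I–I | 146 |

Let D be the H–I bond energy.
Σ(broken) = 1×444 + 1×146 = 590
Σ(formed) = 2×D = 2D
ΔH = Σ(broken) − Σ(formed) = (590) − (2D) = +590 − 2D
Setting this equal to −2 kJ gives 2D = 592, so D = 296 kJ/mol.

D(H–I) ≈ 296 kJ/mol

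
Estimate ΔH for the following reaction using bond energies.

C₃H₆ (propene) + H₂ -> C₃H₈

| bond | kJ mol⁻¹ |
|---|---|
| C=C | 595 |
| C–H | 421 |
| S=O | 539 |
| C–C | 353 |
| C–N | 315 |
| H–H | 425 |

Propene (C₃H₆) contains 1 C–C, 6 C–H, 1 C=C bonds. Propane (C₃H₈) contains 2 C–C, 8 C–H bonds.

Bonds broken (reactants):
  C–C: 1 × 353 = 353
  C–H: 6 × 421 = 2526
  C=C: 1 × 595 = 595
  H–H: 1 × 425 = 425
  Σ(broken) = 3899 kJ
Bonds formed (products):
  C–C: 2 × 353 = 706
  C–H: 8 × 421 = 3368
  Σ(formed) = 4074 kJ
ΔH = Σ(broken) − Σ(formed) = 3899 − 4074 = −175 kJ

ΔH ≈ −175 kJ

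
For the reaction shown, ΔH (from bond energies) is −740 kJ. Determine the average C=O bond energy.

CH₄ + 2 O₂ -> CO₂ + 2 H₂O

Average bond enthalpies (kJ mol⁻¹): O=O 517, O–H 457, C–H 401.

Let D be the C=O bond energy.
Σ(broken) = 4×401 + 2×517 = 2638
Σ(formed) = 2×D + 4×457 = 1828 + 2D
ΔH = Σ(broken) − Σ(formed) = (2638) − (1828 + 2D) = +810 − 2D
Setting this equal to −740 kJ gives 2D = 1550, so D = 775 kJ/mol.

D(C=O) ≈ 775 kJ/mol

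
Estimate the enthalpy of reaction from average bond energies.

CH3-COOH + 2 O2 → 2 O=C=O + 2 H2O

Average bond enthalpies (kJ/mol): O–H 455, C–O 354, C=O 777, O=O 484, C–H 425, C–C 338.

Bonds broken (reactants):
  C–C: 1 × 338 = 338
  C–H: 3 × 425 = 1275
  C–O: 1 × 354 = 354
  C=O: 1 × 777 = 777
  O–H: 1 × 455 = 455
  O=O: 2 × 484 = 968
  Σ(broken) = 4167 kJ
Bonds formed (products):
  C=O: 4 × 777 = 3108
  O–H: 4 × 455 = 1820
  Σ(formed) = 4928 kJ
ΔH = Σ(broken) − Σ(formed) = 4167 − 4928 = −761 kJ

ΔH ≈ −761 kJ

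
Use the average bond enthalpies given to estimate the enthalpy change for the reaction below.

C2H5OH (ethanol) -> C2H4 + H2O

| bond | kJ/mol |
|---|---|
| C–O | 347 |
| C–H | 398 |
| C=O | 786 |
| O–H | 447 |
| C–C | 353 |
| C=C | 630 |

ΔH ≈ +21 kJ

Bonds broken (reactants):
  C–C: 1 × 353 = 353
  C–H: 5 × 398 = 1990
  C–O: 1 × 347 = 347
  O–H: 1 × 447 = 447
  Σ(broken) = 3137 kJ
Bonds formed (products):
  C–H: 4 × 398 = 1592
  C=C: 1 × 630 = 630
  O–H: 2 × 447 = 894
  Σ(formed) = 3116 kJ
ΔH = Σ(broken) − Σ(formed) = 3137 − 3116 = +21 kJ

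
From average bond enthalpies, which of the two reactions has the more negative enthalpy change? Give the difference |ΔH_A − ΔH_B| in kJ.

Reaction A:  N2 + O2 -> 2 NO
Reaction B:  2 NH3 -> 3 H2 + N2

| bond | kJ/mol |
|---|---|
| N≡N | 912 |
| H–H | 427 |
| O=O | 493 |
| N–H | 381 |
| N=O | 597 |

Reaction A:
  Bonds broken (reactants):
    N≡N: 1 × 912 = 912
    O=O: 1 × 493 = 493
    Σ(broken) = 1405 kJ
  Bonds formed (products):
    N=O: 2 × 597 = 1194
    Σ(formed) = 1194 kJ
  ΔH_A = 1405 − 1194 = +211 kJ
Reaction B:
  Bonds broken (reactants):
    N–H: 6 × 381 = 2286
    Σ(broken) = 2286 kJ
  Bonds formed (products):
    H–H: 3 × 427 = 1281
    N≡N: 1 × 912 = 912
    Σ(formed) = 2193 kJ
  ΔH_B = 2286 − 2193 = +93 kJ
ΔH_A − ΔH_B = +118 kJ, so reaction B has the more negative ΔH; |ΔH_A − ΔH_B| = 118 kJ.

Reaction B, by 118 kJ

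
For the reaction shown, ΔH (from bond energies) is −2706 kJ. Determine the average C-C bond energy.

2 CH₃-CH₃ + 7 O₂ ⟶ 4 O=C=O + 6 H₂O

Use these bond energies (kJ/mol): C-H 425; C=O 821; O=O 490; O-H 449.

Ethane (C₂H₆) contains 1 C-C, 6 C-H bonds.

D(C-C) ≈ 360 kJ/mol

Let D be the C-C bond energy.
Σ(broken) = 2×D + 12×425 + 7×490 = 8530 + 2D
Σ(formed) = 8×821 + 12×449 = 11956
ΔH = Σ(broken) − Σ(formed) = (8530 + 2D) − (11956) = −3426 + 2D
Setting this equal to −2706 kJ gives 2D = 720, so D = 360 kJ/mol.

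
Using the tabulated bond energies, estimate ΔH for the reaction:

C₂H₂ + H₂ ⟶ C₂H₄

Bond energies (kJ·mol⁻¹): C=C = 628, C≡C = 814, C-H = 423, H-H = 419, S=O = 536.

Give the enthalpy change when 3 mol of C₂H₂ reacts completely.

ΔH = −723 kJ

Bonds broken (reactants):
  C≡C: 1 × 814 = 814
  C-H: 2 × 423 = 846
  H-H: 1 × 419 = 419
  Σ(broken) = 2079 kJ
Bonds formed (products):
  C-H: 4 × 423 = 1692
  C=C: 1 × 628 = 628
  Σ(formed) = 2320 kJ
ΔH = Σ(broken) − Σ(formed) = 2079 − 2320 = −241 kJ
For 3× the reaction as written: 3 × (−241) = −723 kJ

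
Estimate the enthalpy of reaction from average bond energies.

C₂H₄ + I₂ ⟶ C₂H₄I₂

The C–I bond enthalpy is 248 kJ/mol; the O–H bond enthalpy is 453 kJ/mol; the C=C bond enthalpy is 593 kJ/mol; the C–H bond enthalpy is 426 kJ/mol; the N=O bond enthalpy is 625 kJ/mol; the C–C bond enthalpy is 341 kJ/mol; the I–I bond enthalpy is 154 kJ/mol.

ΔH ≈ −90 kJ

Bonds broken (reactants):
  C–H: 4 × 426 = 1704
  C=C: 1 × 593 = 593
  I–I: 1 × 154 = 154
  Σ(broken) = 2451 kJ
Bonds formed (products):
  C–C: 1 × 341 = 341
  C–H: 4 × 426 = 1704
  C–I: 2 × 248 = 496
  Σ(formed) = 2541 kJ
ΔH = Σ(broken) − Σ(formed) = 2451 − 2541 = −90 kJ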